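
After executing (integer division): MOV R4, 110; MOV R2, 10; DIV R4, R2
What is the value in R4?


Register state trace:
  MOV R4, 110  → R4 = 110
  MOV R2, 10  → R2 = 10
  DIV R4, R2  → R4 = 110 // 10 = 11
Final: R4 = 11

11


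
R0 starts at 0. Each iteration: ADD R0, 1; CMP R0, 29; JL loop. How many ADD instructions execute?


Loop trace (R0 starts at 0, target 29, step 1):
  ADD #1: R0 = 0 + 1 = 1  → 1 < 29, loop
  ADD #2: R0 = 1 + 1 = 2  → 2 < 29, loop
  ADD #3: R0 = 2 + 1 = 3  → 3 < 29, loop
  ADD #4: R0 = 3 + 1 = 4  → 4 < 29, loop
  ADD #5: R0 = 4 + 1 = 5  → 5 < 29, loop
  ADD #6: R0 = 5 + 1 = 6  → 6 < 29, loop
  ADD #7: R0 = 6 + 1 = 7  → 7 < 29, loop
  ADD #8: R0 = 7 + 1 = 8  → 8 < 29, loop
  ADD #9: R0 = 8 + 1 = 9  → 9 < 29, loop
  ADD #10: R0 = 9 + 1 = 10  → 10 < 29, loop
  ADD #11: R0 = 10 + 1 = 11  → 11 < 29, loop
  ADD #12: R0 = 11 + 1 = 12  → 12 < 29, loop
  ADD #13: R0 = 12 + 1 = 13  → 13 < 29, loop
  ADD #14: R0 = 13 + 1 = 14  → 14 < 29, loop
  ADD #15: R0 = 14 + 1 = 15  → 15 < 29, loop
  ADD #16: R0 = 15 + 1 = 16  → 16 < 29, loop
  ADD #17: R0 = 16 + 1 = 17  → 17 < 29, loop
  ADD #18: R0 = 17 + 1 = 18  → 18 < 29, loop
  ADD #19: R0 = 18 + 1 = 19  → 19 < 29, loop
  ADD #20: R0 = 19 + 1 = 20  → 20 < 29, loop
  ADD #21: R0 = 20 + 1 = 21  → 21 < 29, loop
  ADD #22: R0 = 21 + 1 = 22  → 22 < 29, loop
  ADD #23: R0 = 22 + 1 = 23  → 23 < 29, loop
  ADD #24: R0 = 23 + 1 = 24  → 24 < 29, loop
  ADD #25: R0 = 24 + 1 = 25  → 25 < 29, loop
  ADD #26: R0 = 25 + 1 = 26  → 26 < 29, loop
  ADD #27: R0 = 26 + 1 = 27  → 27 < 29, loop
  ADD #28: R0 = 27 + 1 = 28  → 28 < 29, loop
  ADD #29: R0 = 28 + 1 = 29  → 29 >= 29, exit
Total ADD instructions: 29

29


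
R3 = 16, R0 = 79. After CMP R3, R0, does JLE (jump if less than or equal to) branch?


Trace:
  R3 = 16, R0 = 79
  CMP R3, R0  → compares 16 vs 79
  JLE checks: is 16 less than or equal to 79?
  16 < 79, so condition is true
Branch taken: Yes

Yes


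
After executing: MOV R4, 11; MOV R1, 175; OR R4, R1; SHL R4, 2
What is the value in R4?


Register state trace:
  MOV R4, 11  → R4 = 11 (0b00001011)
  MOV R1, 175  → R1 = 175 (0b10101111)
  OR R4, R1  → R4 = 11 OR 175 = 175 (0b10101111)
  SHL R4, 2  → R4 = 175 << 2 = 700
Final: R4 = 700

700


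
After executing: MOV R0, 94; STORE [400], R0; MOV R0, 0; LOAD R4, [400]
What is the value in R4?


Register and memory trace:
  MOV R0, 94  → R0 = 94
  STORE [400], R0  → mem[400] = 94
  MOV R0, 0  → R0 = 0
  LOAD R4, [400]  → R4 = mem[400] = 94
Final: R4 = 94

94


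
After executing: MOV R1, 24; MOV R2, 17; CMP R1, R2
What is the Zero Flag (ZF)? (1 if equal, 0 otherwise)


Register state trace:
  MOV R1, 24  → R1 = 24
  MOV R2, 17  → R2 = 17
  CMP R1, R2  → computes 24 - 17 = 7
  Result is nonzero, so values are not equal
ZF = 0

0


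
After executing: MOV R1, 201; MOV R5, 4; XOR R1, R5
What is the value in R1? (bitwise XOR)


Register state trace:
  MOV R1, 201  → R1 = 201 (0b11001001)
  MOV R5, 4  → R5 = 4 (0b00000100)
  XOR R1, R5  → R1 = 201 XOR 4 = 205 (0b11001101)
Final: R1 = 205

205


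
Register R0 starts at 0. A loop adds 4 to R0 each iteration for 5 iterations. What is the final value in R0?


Starting value: R0 = 0
  Iter 1: R0 = 0 + 4 = 4
  Iter 2: R0 = 4 + 4 = 8
  Iter 3: R0 = 8 + 4 = 12
  Iter 4: R0 = 12 + 4 = 16
  Iter 5: R0 = 16 + 4 = 20
Final: R0 = 20

20


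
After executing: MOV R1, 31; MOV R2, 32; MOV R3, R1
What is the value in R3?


Register state trace:
  MOV R1, 31  → R1 = 31
  MOV R2, 32  → R2 = 32
  MOV R3, R1  → R3 = 31
Final: R3 = 31

31


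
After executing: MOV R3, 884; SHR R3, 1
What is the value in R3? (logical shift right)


Register state trace:
  MOV R3, 884  → R3 = 884
  SHR R3, 1  → R3 = 884 >> 1 = 884 // 2^1 = 442
Final: R3 = 442

442


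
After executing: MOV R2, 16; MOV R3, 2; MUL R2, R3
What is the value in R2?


Register state trace:
  MOV R2, 16  → R2 = 16
  MOV R3, 2  → R3 = 2
  MUL R2, R3  → R2 = 16 * 2 = 32
Final: R2 = 32

32


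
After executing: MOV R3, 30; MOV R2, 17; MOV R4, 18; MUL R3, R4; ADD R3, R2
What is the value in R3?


Register state trace:
  MOV R3, 30  → R3 = 30
  MOV R2, 17  → R2 = 17
  MOV R4, 18  → R4 = 18
  MUL R3, R4  → R3 = 30 * 18 = 540
  ADD R3, R2  → R3 = 540 + 17 = 557
Final: R3 = 557

557


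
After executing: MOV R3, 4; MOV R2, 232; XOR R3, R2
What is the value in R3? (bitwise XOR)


Register state trace:
  MOV R3, 4  → R3 = 4 (0b00000100)
  MOV R2, 232  → R2 = 232 (0b11101000)
  XOR R3, R2  → R3 = 4 XOR 232 = 236 (0b11101100)
Final: R3 = 236

236


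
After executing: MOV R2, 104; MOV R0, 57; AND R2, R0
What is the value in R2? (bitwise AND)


Register state trace:
  MOV R2, 104  → R2 = 104 (0b01101000)
  MOV R0, 57  → R0 = 57 (0b00111001)
  AND R2, R0  → R2 = 104 AND 57 = 40 (0b00101000)
Final: R2 = 40

40


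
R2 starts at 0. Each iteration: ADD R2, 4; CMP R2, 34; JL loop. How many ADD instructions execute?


Loop trace (R2 starts at 0, target 34, step 4):
  ADD #1: R2 = 0 + 4 = 4  → 4 < 34, loop
  ADD #2: R2 = 4 + 4 = 8  → 8 < 34, loop
  ADD #3: R2 = 8 + 4 = 12  → 12 < 34, loop
  ADD #4: R2 = 12 + 4 = 16  → 16 < 34, loop
  ADD #5: R2 = 16 + 4 = 20  → 20 < 34, loop
  ADD #6: R2 = 20 + 4 = 24  → 24 < 34, loop
  ADD #7: R2 = 24 + 4 = 28  → 28 < 34, loop
  ADD #8: R2 = 28 + 4 = 32  → 32 < 34, loop
  ADD #9: R2 = 32 + 4 = 36  → 36 >= 34, exit
Total ADD instructions: 9

9


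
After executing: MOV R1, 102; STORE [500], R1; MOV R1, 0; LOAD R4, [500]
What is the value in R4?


Register and memory trace:
  MOV R1, 102  → R1 = 102
  STORE [500], R1  → mem[500] = 102
  MOV R1, 0  → R1 = 0
  LOAD R4, [500]  → R4 = mem[500] = 102
Final: R4 = 102

102


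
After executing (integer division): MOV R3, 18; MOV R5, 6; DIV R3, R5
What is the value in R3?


Register state trace:
  MOV R3, 18  → R3 = 18
  MOV R5, 6  → R5 = 6
  DIV R3, R5  → R3 = 18 // 6 = 3
Final: R3 = 3

3


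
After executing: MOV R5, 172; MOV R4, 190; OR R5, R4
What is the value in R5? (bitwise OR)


Register state trace:
  MOV R5, 172  → R5 = 172 (0b10101100)
  MOV R4, 190  → R4 = 190 (0b10111110)
  OR R5, R4   → R5 = 172 OR 190 = 190 (0b10111110)
Final: R5 = 190

190


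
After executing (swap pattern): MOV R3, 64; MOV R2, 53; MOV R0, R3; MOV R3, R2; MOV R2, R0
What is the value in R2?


Register state trace (swap pattern):
  MOV R3, 64  → R3 = 64
  MOV R2, 53  → R2 = 53
  MOV R0, R3  → R0 = 64  (save R3)
  MOV R3, R2  → R3 = 53  (R3 gets R2's value)
  MOV R2, R0  → R2 = 64  (R2 gets saved value)
Final: R2 = 64

64


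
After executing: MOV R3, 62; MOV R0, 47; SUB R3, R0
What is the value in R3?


Register state trace:
  MOV R3, 62  → R3 = 62
  MOV R0, 47  → R0 = 47
  SUB R3, R0  → R3 = 62 - 47 = 15
Final: R3 = 15

15


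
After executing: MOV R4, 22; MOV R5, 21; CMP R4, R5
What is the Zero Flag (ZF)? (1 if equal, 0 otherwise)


Register state trace:
  MOV R4, 22  → R4 = 22
  MOV R5, 21  → R5 = 21
  CMP R4, R5  → computes 22 - 21 = 1
  Result is nonzero, so values are not equal
ZF = 0

0


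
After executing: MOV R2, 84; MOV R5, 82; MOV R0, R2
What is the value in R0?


Register state trace:
  MOV R2, 84  → R2 = 84
  MOV R5, 82  → R5 = 82
  MOV R0, R2  → R0 = 84
Final: R0 = 84

84


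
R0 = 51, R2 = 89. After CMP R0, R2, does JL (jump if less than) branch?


Trace:
  R0 = 51, R2 = 89
  CMP R0, R2  → compares 51 vs 89
  JL checks: is 51 less than 89?
  51 < 89, so condition is true
Branch taken: Yes

Yes


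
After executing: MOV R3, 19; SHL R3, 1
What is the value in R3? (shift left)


Register state trace:
  MOV R3, 19  → R3 = 19
  SHL R3, 1  → R3 = 19 << 1 = 19 * 2^1 = 38
Final: R3 = 38

38


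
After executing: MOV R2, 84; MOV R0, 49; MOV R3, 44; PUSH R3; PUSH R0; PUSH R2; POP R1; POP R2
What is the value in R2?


Stack trace (top is rightmost):
  MOV R2, 84  → R2 = 84
  MOV R0, 49  → R0 = 49
  MOV R3, 44  → R3 = 44
  PUSH R3  → stack: [44]
  PUSH R0  → stack: [44, 49]
  PUSH R2  → stack: [44, 49, 84]
  POP R1  → R1 = 84, stack: [44, 49]
  POP R2  → R2 = 49, stack: [44]
Final: R2 = 49

49


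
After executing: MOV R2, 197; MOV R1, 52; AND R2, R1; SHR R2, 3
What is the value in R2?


Register state trace:
  MOV R2, 197  → R2 = 197 (0b11000101)
  MOV R1, 52  → R1 = 52 (0b00110100)
  AND R2, R1  → R2 = 197 AND 52 = 4 (0b00000100)
  SHR R2, 3  → R2 = 4 >> 3 = 0
Final: R2 = 0

0


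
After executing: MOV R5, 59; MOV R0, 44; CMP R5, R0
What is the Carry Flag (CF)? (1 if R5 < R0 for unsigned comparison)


Register state trace:
  MOV R5, 59  → R5 = 59
  MOV R0, 44  → R0 = 44
  CMP R5, R0  → unsigned 59 - 44: no borrow
  59 >= 44, so CF = 0
CF = 0

0


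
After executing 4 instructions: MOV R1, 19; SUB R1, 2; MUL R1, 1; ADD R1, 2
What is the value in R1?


Register state trace:
  MOV R1, 19  → R1 = 19
  SUB R1, 2  → R1 = 19 - 2 = 17
  MUL R1, 1  → R1 = 17 * 1 = 17
  ADD R1, 2  → R1 = 17 + 2 = 19
Final: R1 = 19

19


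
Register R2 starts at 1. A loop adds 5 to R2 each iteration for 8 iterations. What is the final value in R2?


Starting value: R2 = 1
  Iter 1: R2 = 1 + 5 = 6
  Iter 2: R2 = 6 + 5 = 11
  Iter 3: R2 = 11 + 5 = 16
  Iter 4: R2 = 16 + 5 = 21
  Iter 5: R2 = 21 + 5 = 26
  Iter 6: R2 = 26 + 5 = 31
  Iter 7: R2 = 31 + 5 = 36
  Iter 8: R2 = 36 + 5 = 41
Final: R2 = 41

41


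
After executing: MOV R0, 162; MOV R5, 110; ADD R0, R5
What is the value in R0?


Register state trace:
  MOV R0, 162  → R0 = 162
  MOV R5, 110  → R5 = 110
  ADD R0, R5  → R0 = 162 + 110 = 272
Final: R0 = 272

272


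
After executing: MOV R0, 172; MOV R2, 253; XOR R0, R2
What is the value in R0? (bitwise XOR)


Register state trace:
  MOV R0, 172  → R0 = 172 (0b10101100)
  MOV R2, 253  → R2 = 253 (0b11111101)
  XOR R0, R2  → R0 = 172 XOR 253 = 81 (0b01010001)
Final: R0 = 81

81


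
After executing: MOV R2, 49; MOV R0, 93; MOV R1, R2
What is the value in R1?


Register state trace:
  MOV R2, 49  → R2 = 49
  MOV R0, 93  → R0 = 93
  MOV R1, R2  → R1 = 49
Final: R1 = 49

49


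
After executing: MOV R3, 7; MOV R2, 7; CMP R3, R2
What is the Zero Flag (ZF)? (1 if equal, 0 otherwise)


Register state trace:
  MOV R3, 7  → R3 = 7
  MOV R2, 7  → R2 = 7
  CMP R3, R2  → computes 7 - 7 = 0
  Result is zero, so values are equal
ZF = 1

1


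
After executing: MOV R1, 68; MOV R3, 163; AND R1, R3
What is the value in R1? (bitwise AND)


Register state trace:
  MOV R1, 68  → R1 = 68 (0b01000100)
  MOV R3, 163  → R3 = 163 (0b10100011)
  AND R1, R3  → R1 = 68 AND 163 = 0 (0b00000000)
Final: R1 = 0

0


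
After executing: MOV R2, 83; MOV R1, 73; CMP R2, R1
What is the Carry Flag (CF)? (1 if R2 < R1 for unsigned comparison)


Register state trace:
  MOV R2, 83  → R2 = 83
  MOV R1, 73  → R1 = 73
  CMP R2, R1  → unsigned 83 - 73: no borrow
  83 >= 73, so CF = 0
CF = 0

0


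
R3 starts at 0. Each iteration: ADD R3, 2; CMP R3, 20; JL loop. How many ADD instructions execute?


Loop trace (R3 starts at 0, target 20, step 2):
  ADD #1: R3 = 0 + 2 = 2  → 2 < 20, loop
  ADD #2: R3 = 2 + 2 = 4  → 4 < 20, loop
  ADD #3: R3 = 4 + 2 = 6  → 6 < 20, loop
  ADD #4: R3 = 6 + 2 = 8  → 8 < 20, loop
  ADD #5: R3 = 8 + 2 = 10  → 10 < 20, loop
  ADD #6: R3 = 10 + 2 = 12  → 12 < 20, loop
  ADD #7: R3 = 12 + 2 = 14  → 14 < 20, loop
  ADD #8: R3 = 14 + 2 = 16  → 16 < 20, loop
  ADD #9: R3 = 16 + 2 = 18  → 18 < 20, loop
  ADD #10: R3 = 18 + 2 = 20  → 20 >= 20, exit
Total ADD instructions: 10

10


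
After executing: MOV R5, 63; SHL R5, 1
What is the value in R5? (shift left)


Register state trace:
  MOV R5, 63  → R5 = 63
  SHL R5, 1  → R5 = 63 << 1 = 63 * 2^1 = 126
Final: R5 = 126

126


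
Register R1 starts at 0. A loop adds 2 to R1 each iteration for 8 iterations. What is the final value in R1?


Starting value: R1 = 0
  Iter 1: R1 = 0 + 2 = 2
  Iter 2: R1 = 2 + 2 = 4
  Iter 3: R1 = 4 + 2 = 6
  Iter 4: R1 = 6 + 2 = 8
  Iter 5: R1 = 8 + 2 = 10
  Iter 6: R1 = 10 + 2 = 12
  Iter 7: R1 = 12 + 2 = 14
  Iter 8: R1 = 14 + 2 = 16
Final: R1 = 16

16


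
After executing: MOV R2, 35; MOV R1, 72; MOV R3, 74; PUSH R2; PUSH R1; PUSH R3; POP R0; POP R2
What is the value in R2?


Stack trace (top is rightmost):
  MOV R2, 35  → R2 = 35
  MOV R1, 72  → R1 = 72
  MOV R3, 74  → R3 = 74
  PUSH R2  → stack: [35]
  PUSH R1  → stack: [35, 72]
  PUSH R3  → stack: [35, 72, 74]
  POP R0  → R0 = 74, stack: [35, 72]
  POP R2  → R2 = 72, stack: [35]
Final: R2 = 72

72


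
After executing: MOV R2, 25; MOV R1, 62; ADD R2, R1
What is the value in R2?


Register state trace:
  MOV R2, 25  → R2 = 25
  MOV R1, 62  → R1 = 62
  ADD R2, R1  → R2 = 25 + 62 = 87
Final: R2 = 87

87


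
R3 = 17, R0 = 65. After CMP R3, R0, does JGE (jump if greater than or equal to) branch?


Trace:
  R3 = 17, R0 = 65
  CMP R3, R0  → compares 17 vs 65
  JGE checks: is 17 greater than or equal to 65?
  17 < 65, so condition is false
Branch taken: No

No


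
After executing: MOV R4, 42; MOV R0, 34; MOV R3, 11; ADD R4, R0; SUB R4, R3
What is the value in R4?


Register state trace:
  MOV R4, 42  → R4 = 42
  MOV R0, 34  → R0 = 34
  MOV R3, 11  → R3 = 11
  ADD R4, R0  → R4 = 42 + 34 = 76
  SUB R4, R3  → R4 = 76 - 11 = 65
Final: R4 = 65

65


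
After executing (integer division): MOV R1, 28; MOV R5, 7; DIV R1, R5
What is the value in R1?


Register state trace:
  MOV R1, 28  → R1 = 28
  MOV R5, 7  → R5 = 7
  DIV R1, R5  → R1 = 28 // 7 = 4
Final: R1 = 4

4


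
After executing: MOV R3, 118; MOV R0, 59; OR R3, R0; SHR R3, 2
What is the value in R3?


Register state trace:
  MOV R3, 118  → R3 = 118 (0b01110110)
  MOV R0, 59  → R0 = 59 (0b00111011)
  OR R3, R0  → R3 = 118 OR 59 = 127 (0b01111111)
  SHR R3, 2  → R3 = 127 >> 2 = 31
Final: R3 = 31

31


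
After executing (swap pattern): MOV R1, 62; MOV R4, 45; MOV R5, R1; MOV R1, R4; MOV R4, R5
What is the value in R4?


Register state trace (swap pattern):
  MOV R1, 62  → R1 = 62
  MOV R4, 45  → R4 = 45
  MOV R5, R1  → R5 = 62  (save R1)
  MOV R1, R4  → R1 = 45  (R1 gets R4's value)
  MOV R4, R5  → R4 = 62  (R4 gets saved value)
Final: R4 = 62

62


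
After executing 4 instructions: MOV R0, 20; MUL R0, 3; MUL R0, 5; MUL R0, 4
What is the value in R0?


Register state trace:
  MOV R0, 20  → R0 = 20
  MUL R0, 3  → R0 = 20 * 3 = 60
  MUL R0, 5  → R0 = 60 * 5 = 300
  MUL R0, 4  → R0 = 300 * 4 = 1200
Final: R0 = 1200

1200


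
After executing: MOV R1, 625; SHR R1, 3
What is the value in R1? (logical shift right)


Register state trace:
  MOV R1, 625  → R1 = 625
  SHR R1, 3  → R1 = 625 >> 3 = 625 // 2^3 = 78
Final: R1 = 78

78


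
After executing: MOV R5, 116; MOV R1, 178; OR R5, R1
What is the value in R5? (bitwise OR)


Register state trace:
  MOV R5, 116  → R5 = 116 (0b01110100)
  MOV R1, 178  → R1 = 178 (0b10110010)
  OR R5, R1   → R5 = 116 OR 178 = 246 (0b11110110)
Final: R5 = 246

246


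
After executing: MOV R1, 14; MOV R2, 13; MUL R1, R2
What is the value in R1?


Register state trace:
  MOV R1, 14  → R1 = 14
  MOV R2, 13  → R2 = 13
  MUL R1, R2  → R1 = 14 * 13 = 182
Final: R1 = 182

182


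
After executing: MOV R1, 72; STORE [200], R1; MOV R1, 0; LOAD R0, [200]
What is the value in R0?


Register and memory trace:
  MOV R1, 72  → R1 = 72
  STORE [200], R1  → mem[200] = 72
  MOV R1, 0  → R1 = 0
  LOAD R0, [200]  → R0 = mem[200] = 72
Final: R0 = 72

72


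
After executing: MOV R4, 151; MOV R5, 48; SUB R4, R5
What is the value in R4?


Register state trace:
  MOV R4, 151  → R4 = 151
  MOV R5, 48  → R5 = 48
  SUB R4, R5  → R4 = 151 - 48 = 103
Final: R4 = 103

103


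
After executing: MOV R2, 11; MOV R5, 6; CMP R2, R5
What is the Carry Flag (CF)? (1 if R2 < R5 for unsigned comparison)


Register state trace:
  MOV R2, 11  → R2 = 11
  MOV R5, 6  → R5 = 6
  CMP R2, R5  → unsigned 11 - 6: no borrow
  11 >= 6, so CF = 0
CF = 0

0


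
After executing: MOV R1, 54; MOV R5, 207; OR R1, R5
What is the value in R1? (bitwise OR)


Register state trace:
  MOV R1, 54  → R1 = 54 (0b00110110)
  MOV R5, 207  → R5 = 207 (0b11001111)
  OR R1, R5   → R1 = 54 OR 207 = 255 (0b11111111)
Final: R1 = 255

255


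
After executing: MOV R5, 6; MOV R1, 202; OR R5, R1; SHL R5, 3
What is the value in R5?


Register state trace:
  MOV R5, 6  → R5 = 6 (0b00000110)
  MOV R1, 202  → R1 = 202 (0b11001010)
  OR R5, R1  → R5 = 6 OR 202 = 206 (0b11001110)
  SHL R5, 3  → R5 = 206 << 3 = 1648
Final: R5 = 1648

1648


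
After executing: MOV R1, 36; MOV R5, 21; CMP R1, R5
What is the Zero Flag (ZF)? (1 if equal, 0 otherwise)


Register state trace:
  MOV R1, 36  → R1 = 36
  MOV R5, 21  → R5 = 21
  CMP R1, R5  → computes 36 - 21 = 15
  Result is nonzero, so values are not equal
ZF = 0

0


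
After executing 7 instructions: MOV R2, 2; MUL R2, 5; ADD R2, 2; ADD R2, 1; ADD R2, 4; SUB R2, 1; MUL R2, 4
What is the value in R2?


Register state trace:
  MOV R2, 2  → R2 = 2
  MUL R2, 5  → R2 = 2 * 5 = 10
  ADD R2, 2  → R2 = 10 + 2 = 12
  ADD R2, 1  → R2 = 12 + 1 = 13
  ADD R2, 4  → R2 = 13 + 4 = 17
  SUB R2, 1  → R2 = 17 - 1 = 16
  MUL R2, 4  → R2 = 16 * 4 = 64
Final: R2 = 64

64


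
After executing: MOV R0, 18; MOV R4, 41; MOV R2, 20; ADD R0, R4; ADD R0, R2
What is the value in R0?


Register state trace:
  MOV R0, 18  → R0 = 18
  MOV R4, 41  → R4 = 41
  MOV R2, 20  → R2 = 20
  ADD R0, R4  → R0 = 18 + 41 = 59
  ADD R0, R2  → R0 = 59 + 20 = 79
Final: R0 = 79

79


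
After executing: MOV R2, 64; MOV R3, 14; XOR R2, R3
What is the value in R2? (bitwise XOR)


Register state trace:
  MOV R2, 64  → R2 = 64 (0b01000000)
  MOV R3, 14  → R3 = 14 (0b00001110)
  XOR R2, R3  → R2 = 64 XOR 14 = 78 (0b01001110)
Final: R2 = 78

78


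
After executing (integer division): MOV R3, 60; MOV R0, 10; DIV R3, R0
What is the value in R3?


Register state trace:
  MOV R3, 60  → R3 = 60
  MOV R0, 10  → R0 = 10
  DIV R3, R0  → R3 = 60 // 10 = 6
Final: R3 = 6

6


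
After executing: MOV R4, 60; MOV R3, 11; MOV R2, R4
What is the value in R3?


Register state trace:
  MOV R4, 60  → R4 = 60
  MOV R3, 11  → R3 = 11
  MOV R2, R4  → R2 = 60
Final: R3 = 11

11


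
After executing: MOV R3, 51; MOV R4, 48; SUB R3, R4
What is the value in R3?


Register state trace:
  MOV R3, 51  → R3 = 51
  MOV R4, 48  → R4 = 48
  SUB R3, R4  → R3 = 51 - 48 = 3
Final: R3 = 3

3


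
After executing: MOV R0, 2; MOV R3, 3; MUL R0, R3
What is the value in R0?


Register state trace:
  MOV R0, 2  → R0 = 2
  MOV R3, 3  → R3 = 3
  MUL R0, R3  → R0 = 2 * 3 = 6
Final: R0 = 6

6


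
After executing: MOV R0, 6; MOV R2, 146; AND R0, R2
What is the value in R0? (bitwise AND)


Register state trace:
  MOV R0, 6  → R0 = 6 (0b00000110)
  MOV R2, 146  → R2 = 146 (0b10010010)
  AND R0, R2  → R0 = 6 AND 146 = 2 (0b00000010)
Final: R0 = 2

2


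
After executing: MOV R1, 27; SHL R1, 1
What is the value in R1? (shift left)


Register state trace:
  MOV R1, 27  → R1 = 27
  SHL R1, 1  → R1 = 27 << 1 = 27 * 2^1 = 54
Final: R1 = 54

54


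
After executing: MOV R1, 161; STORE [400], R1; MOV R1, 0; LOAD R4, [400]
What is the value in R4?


Register and memory trace:
  MOV R1, 161  → R1 = 161
  STORE [400], R1  → mem[400] = 161
  MOV R1, 0  → R1 = 0
  LOAD R4, [400]  → R4 = mem[400] = 161
Final: R4 = 161

161


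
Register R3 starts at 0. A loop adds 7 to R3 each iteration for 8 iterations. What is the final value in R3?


Starting value: R3 = 0
  Iter 1: R3 = 0 + 7 = 7
  Iter 2: R3 = 7 + 7 = 14
  Iter 3: R3 = 14 + 7 = 21
  Iter 4: R3 = 21 + 7 = 28
  Iter 5: R3 = 28 + 7 = 35
  Iter 6: R3 = 35 + 7 = 42
  Iter 7: R3 = 42 + 7 = 49
  Iter 8: R3 = 49 + 7 = 56
Final: R3 = 56

56


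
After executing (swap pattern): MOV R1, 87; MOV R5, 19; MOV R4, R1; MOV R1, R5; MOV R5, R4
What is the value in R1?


Register state trace (swap pattern):
  MOV R1, 87  → R1 = 87
  MOV R5, 19  → R5 = 19
  MOV R4, R1  → R4 = 87  (save R1)
  MOV R1, R5  → R1 = 19  (R1 gets R5's value)
  MOV R5, R4  → R5 = 87  (R5 gets saved value)
Final: R1 = 19

19


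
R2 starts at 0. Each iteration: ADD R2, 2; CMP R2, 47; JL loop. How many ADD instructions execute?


Loop trace (R2 starts at 0, target 47, step 2):
  ADD #1: R2 = 0 + 2 = 2  → 2 < 47, loop
  ADD #2: R2 = 2 + 2 = 4  → 4 < 47, loop
  ADD #3: R2 = 4 + 2 = 6  → 6 < 47, loop
  ADD #4: R2 = 6 + 2 = 8  → 8 < 47, loop
  ADD #5: R2 = 8 + 2 = 10  → 10 < 47, loop
  ADD #6: R2 = 10 + 2 = 12  → 12 < 47, loop
  ADD #7: R2 = 12 + 2 = 14  → 14 < 47, loop
  ADD #8: R2 = 14 + 2 = 16  → 16 < 47, loop
  ADD #9: R2 = 16 + 2 = 18  → 18 < 47, loop
  ADD #10: R2 = 18 + 2 = 20  → 20 < 47, loop
  ADD #11: R2 = 20 + 2 = 22  → 22 < 47, loop
  ADD #12: R2 = 22 + 2 = 24  → 24 < 47, loop
  ADD #13: R2 = 24 + 2 = 26  → 26 < 47, loop
  ADD #14: R2 = 26 + 2 = 28  → 28 < 47, loop
  ADD #15: R2 = 28 + 2 = 30  → 30 < 47, loop
  ADD #16: R2 = 30 + 2 = 32  → 32 < 47, loop
  ADD #17: R2 = 32 + 2 = 34  → 34 < 47, loop
  ADD #18: R2 = 34 + 2 = 36  → 36 < 47, loop
  ADD #19: R2 = 36 + 2 = 38  → 38 < 47, loop
  ADD #20: R2 = 38 + 2 = 40  → 40 < 47, loop
  ADD #21: R2 = 40 + 2 = 42  → 42 < 47, loop
  ADD #22: R2 = 42 + 2 = 44  → 44 < 47, loop
  ADD #23: R2 = 44 + 2 = 46  → 46 < 47, loop
  ADD #24: R2 = 46 + 2 = 48  → 48 >= 47, exit
Total ADD instructions: 24

24


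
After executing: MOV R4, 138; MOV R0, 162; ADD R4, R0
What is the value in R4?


Register state trace:
  MOV R4, 138  → R4 = 138
  MOV R0, 162  → R0 = 162
  ADD R4, R0  → R4 = 138 + 162 = 300
Final: R4 = 300

300


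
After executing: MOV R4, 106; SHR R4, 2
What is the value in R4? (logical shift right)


Register state trace:
  MOV R4, 106  → R4 = 106
  SHR R4, 2  → R4 = 106 >> 2 = 106 // 2^2 = 26
Final: R4 = 26

26


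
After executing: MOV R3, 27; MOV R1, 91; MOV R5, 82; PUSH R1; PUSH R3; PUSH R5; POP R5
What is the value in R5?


Stack trace (top is rightmost):
  MOV R3, 27  → R3 = 27
  MOV R1, 91  → R1 = 91
  MOV R5, 82  → R5 = 82
  PUSH R1  → stack: [91]
  PUSH R3  → stack: [91, 27]
  PUSH R5  → stack: [91, 27, 82]
  POP R5  → R5 = 82, stack: [91, 27]
Final: R5 = 82

82


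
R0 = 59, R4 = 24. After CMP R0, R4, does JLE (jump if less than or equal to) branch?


Trace:
  R0 = 59, R4 = 24
  CMP R0, R4  → compares 59 vs 24
  JLE checks: is 59 less than or equal to 24?
  59 > 24, so condition is false
Branch taken: No

No


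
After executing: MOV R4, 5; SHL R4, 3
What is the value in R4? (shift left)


Register state trace:
  MOV R4, 5  → R4 = 5
  SHL R4, 3  → R4 = 5 << 3 = 5 * 2^3 = 40
Final: R4 = 40

40


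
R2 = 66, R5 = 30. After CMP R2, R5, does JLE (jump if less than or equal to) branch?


Trace:
  R2 = 66, R5 = 30
  CMP R2, R5  → compares 66 vs 30
  JLE checks: is 66 less than or equal to 30?
  66 > 30, so condition is false
Branch taken: No

No


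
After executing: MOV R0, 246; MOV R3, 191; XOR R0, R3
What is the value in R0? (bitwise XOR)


Register state trace:
  MOV R0, 246  → R0 = 246 (0b11110110)
  MOV R3, 191  → R3 = 191 (0b10111111)
  XOR R0, R3  → R0 = 246 XOR 191 = 73 (0b01001001)
Final: R0 = 73

73


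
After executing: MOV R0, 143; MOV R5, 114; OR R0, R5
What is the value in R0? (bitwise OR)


Register state trace:
  MOV R0, 143  → R0 = 143 (0b10001111)
  MOV R5, 114  → R5 = 114 (0b01110010)
  OR R0, R5   → R0 = 143 OR 114 = 255 (0b11111111)
Final: R0 = 255

255


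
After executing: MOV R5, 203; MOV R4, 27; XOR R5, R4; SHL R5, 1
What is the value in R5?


Register state trace:
  MOV R5, 203  → R5 = 203 (0b11001011)
  MOV R4, 27  → R4 = 27 (0b00011011)
  XOR R5, R4  → R5 = 203 XOR 27 = 208 (0b11010000)
  SHL R5, 1  → R5 = 208 << 1 = 416
Final: R5 = 416

416


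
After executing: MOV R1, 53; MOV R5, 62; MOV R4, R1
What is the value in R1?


Register state trace:
  MOV R1, 53  → R1 = 53
  MOV R5, 62  → R5 = 62
  MOV R4, R1  → R4 = 53
Final: R1 = 53

53


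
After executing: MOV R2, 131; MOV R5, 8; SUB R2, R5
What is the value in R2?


Register state trace:
  MOV R2, 131  → R2 = 131
  MOV R5, 8  → R5 = 8
  SUB R2, R5  → R2 = 131 - 8 = 123
Final: R2 = 123

123


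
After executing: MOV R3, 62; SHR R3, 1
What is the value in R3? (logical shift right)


Register state trace:
  MOV R3, 62  → R3 = 62
  SHR R3, 1  → R3 = 62 >> 1 = 62 // 2^1 = 31
Final: R3 = 31

31


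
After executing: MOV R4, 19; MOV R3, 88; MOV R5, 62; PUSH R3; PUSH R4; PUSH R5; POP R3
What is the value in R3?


Stack trace (top is rightmost):
  MOV R4, 19  → R4 = 19
  MOV R3, 88  → R3 = 88
  MOV R5, 62  → R5 = 62
  PUSH R3  → stack: [88]
  PUSH R4  → stack: [88, 19]
  PUSH R5  → stack: [88, 19, 62]
  POP R3  → R3 = 62, stack: [88, 19]
Final: R3 = 62

62


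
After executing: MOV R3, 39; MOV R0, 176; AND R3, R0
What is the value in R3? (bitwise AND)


Register state trace:
  MOV R3, 39  → R3 = 39 (0b00100111)
  MOV R0, 176  → R0 = 176 (0b10110000)
  AND R3, R0  → R3 = 39 AND 176 = 32 (0b00100000)
Final: R3 = 32

32


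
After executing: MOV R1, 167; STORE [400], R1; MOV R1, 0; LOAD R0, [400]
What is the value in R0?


Register and memory trace:
  MOV R1, 167  → R1 = 167
  STORE [400], R1  → mem[400] = 167
  MOV R1, 0  → R1 = 0
  LOAD R0, [400]  → R0 = mem[400] = 167
Final: R0 = 167

167


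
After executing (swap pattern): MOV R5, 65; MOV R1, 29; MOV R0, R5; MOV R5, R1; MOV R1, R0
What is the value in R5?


Register state trace (swap pattern):
  MOV R5, 65  → R5 = 65
  MOV R1, 29  → R1 = 29
  MOV R0, R5  → R0 = 65  (save R5)
  MOV R5, R1  → R5 = 29  (R5 gets R1's value)
  MOV R1, R0  → R1 = 65  (R1 gets saved value)
Final: R5 = 29

29


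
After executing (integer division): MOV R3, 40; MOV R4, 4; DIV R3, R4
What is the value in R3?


Register state trace:
  MOV R3, 40  → R3 = 40
  MOV R4, 4  → R4 = 4
  DIV R3, R4  → R3 = 40 // 4 = 10
Final: R3 = 10

10


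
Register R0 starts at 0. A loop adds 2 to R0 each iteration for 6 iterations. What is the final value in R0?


Starting value: R0 = 0
  Iter 1: R0 = 0 + 2 = 2
  Iter 2: R0 = 2 + 2 = 4
  Iter 3: R0 = 4 + 2 = 6
  Iter 4: R0 = 6 + 2 = 8
  Iter 5: R0 = 8 + 2 = 10
  Iter 6: R0 = 10 + 2 = 12
Final: R0 = 12

12


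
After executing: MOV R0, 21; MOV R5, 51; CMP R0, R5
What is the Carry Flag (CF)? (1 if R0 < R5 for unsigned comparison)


Register state trace:
  MOV R0, 21  → R0 = 21
  MOV R5, 51  → R5 = 51
  CMP R0, R5  → unsigned 21 - 51: borrow occurs
  21 < 51, so CF = 1
CF = 1

1


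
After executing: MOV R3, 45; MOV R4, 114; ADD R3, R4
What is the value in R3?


Register state trace:
  MOV R3, 45  → R3 = 45
  MOV R4, 114  → R4 = 114
  ADD R3, R4  → R3 = 45 + 114 = 159
Final: R3 = 159

159


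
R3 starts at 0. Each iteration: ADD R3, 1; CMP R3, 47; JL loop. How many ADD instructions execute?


Loop trace (R3 starts at 0, target 47, step 1):
  ADD #1: R3 = 0 + 1 = 1  → 1 < 47, loop
  ADD #2: R3 = 1 + 1 = 2  → 2 < 47, loop
  ADD #3: R3 = 2 + 1 = 3  → 3 < 47, loop
  ADD #4: R3 = 3 + 1 = 4  → 4 < 47, loop
  ADD #5: R3 = 4 + 1 = 5  → 5 < 47, loop
  ADD #6: R3 = 5 + 1 = 6  → 6 < 47, loop
  ADD #7: R3 = 6 + 1 = 7  → 7 < 47, loop
  ADD #8: R3 = 7 + 1 = 8  → 8 < 47, loop
  ADD #9: R3 = 8 + 1 = 9  → 9 < 47, loop
  ADD #10: R3 = 9 + 1 = 10  → 10 < 47, loop
  ADD #11: R3 = 10 + 1 = 11  → 11 < 47, loop
  ADD #12: R3 = 11 + 1 = 12  → 12 < 47, loop
  ADD #13: R3 = 12 + 1 = 13  → 13 < 47, loop
  ADD #14: R3 = 13 + 1 = 14  → 14 < 47, loop
  ADD #15: R3 = 14 + 1 = 15  → 15 < 47, loop
  ADD #16: R3 = 15 + 1 = 16  → 16 < 47, loop
  ADD #17: R3 = 16 + 1 = 17  → 17 < 47, loop
  ADD #18: R3 = 17 + 1 = 18  → 18 < 47, loop
  ADD #19: R3 = 18 + 1 = 19  → 19 < 47, loop
  ADD #20: R3 = 19 + 1 = 20  → 20 < 47, loop
  ADD #21: R3 = 20 + 1 = 21  → 21 < 47, loop
  ADD #22: R3 = 21 + 1 = 22  → 22 < 47, loop
  ADD #23: R3 = 22 + 1 = 23  → 23 < 47, loop
  ADD #24: R3 = 23 + 1 = 24  → 24 < 47, loop
  ADD #25: R3 = 24 + 1 = 25  → 25 < 47, loop
  ADD #26: R3 = 25 + 1 = 26  → 26 < 47, loop
  ADD #27: R3 = 26 + 1 = 27  → 27 < 47, loop
  ADD #28: R3 = 27 + 1 = 28  → 28 < 47, loop
  ADD #29: R3 = 28 + 1 = 29  → 29 < 47, loop
  ADD #30: R3 = 29 + 1 = 30  → 30 < 47, loop
  ADD #31: R3 = 30 + 1 = 31  → 31 < 47, loop
  ADD #32: R3 = 31 + 1 = 32  → 32 < 47, loop
  ADD #33: R3 = 32 + 1 = 33  → 33 < 47, loop
  ADD #34: R3 = 33 + 1 = 34  → 34 < 47, loop
  ADD #35: R3 = 34 + 1 = 35  → 35 < 47, loop
  ADD #36: R3 = 35 + 1 = 36  → 36 < 47, loop
  ADD #37: R3 = 36 + 1 = 37  → 37 < 47, loop
  ADD #38: R3 = 37 + 1 = 38  → 38 < 47, loop
  ADD #39: R3 = 38 + 1 = 39  → 39 < 47, loop
  ADD #40: R3 = 39 + 1 = 40  → 40 < 47, loop
  ADD #41: R3 = 40 + 1 = 41  → 41 < 47, loop
  ADD #42: R3 = 41 + 1 = 42  → 42 < 47, loop
  ADD #43: R3 = 42 + 1 = 43  → 43 < 47, loop
  ADD #44: R3 = 43 + 1 = 44  → 44 < 47, loop
  ADD #45: R3 = 44 + 1 = 45  → 45 < 47, loop
  ADD #46: R3 = 45 + 1 = 46  → 46 < 47, loop
  ADD #47: R3 = 46 + 1 = 47  → 47 >= 47, exit
Total ADD instructions: 47

47


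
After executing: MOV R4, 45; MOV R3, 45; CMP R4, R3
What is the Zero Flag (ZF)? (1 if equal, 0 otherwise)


Register state trace:
  MOV R4, 45  → R4 = 45
  MOV R3, 45  → R3 = 45
  CMP R4, R3  → computes 45 - 45 = 0
  Result is zero, so values are equal
ZF = 1

1


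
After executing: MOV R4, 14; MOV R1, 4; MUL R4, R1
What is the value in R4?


Register state trace:
  MOV R4, 14  → R4 = 14
  MOV R1, 4  → R1 = 4
  MUL R4, R1  → R4 = 14 * 4 = 56
Final: R4 = 56

56


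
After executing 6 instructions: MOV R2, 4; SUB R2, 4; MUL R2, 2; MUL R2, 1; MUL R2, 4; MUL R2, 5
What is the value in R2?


Register state trace:
  MOV R2, 4  → R2 = 4
  SUB R2, 4  → R2 = 4 - 4 = 0
  MUL R2, 2  → R2 = 0 * 2 = 0
  MUL R2, 1  → R2 = 0 * 1 = 0
  MUL R2, 4  → R2 = 0 * 4 = 0
  MUL R2, 5  → R2 = 0 * 5 = 0
Final: R2 = 0

0


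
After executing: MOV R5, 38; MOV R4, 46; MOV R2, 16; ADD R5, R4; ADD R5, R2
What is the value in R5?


Register state trace:
  MOV R5, 38  → R5 = 38
  MOV R4, 46  → R4 = 46
  MOV R2, 16  → R2 = 16
  ADD R5, R4  → R5 = 38 + 46 = 84
  ADD R5, R2  → R5 = 84 + 16 = 100
Final: R5 = 100

100


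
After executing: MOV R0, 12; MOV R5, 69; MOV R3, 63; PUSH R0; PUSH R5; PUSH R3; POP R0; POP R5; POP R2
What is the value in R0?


Stack trace (top is rightmost):
  MOV R0, 12  → R0 = 12
  MOV R5, 69  → R5 = 69
  MOV R3, 63  → R3 = 63
  PUSH R0  → stack: [12]
  PUSH R5  → stack: [12, 69]
  PUSH R3  → stack: [12, 69, 63]
  POP R0  → R0 = 63, stack: [12, 69]
  POP R5  → R5 = 69, stack: [12]
  POP R2  → R2 = 12, stack: []
Final: R0 = 63

63


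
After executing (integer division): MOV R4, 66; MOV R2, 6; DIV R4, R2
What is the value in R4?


Register state trace:
  MOV R4, 66  → R4 = 66
  MOV R2, 6  → R2 = 6
  DIV R4, R2  → R4 = 66 // 6 = 11
Final: R4 = 11

11


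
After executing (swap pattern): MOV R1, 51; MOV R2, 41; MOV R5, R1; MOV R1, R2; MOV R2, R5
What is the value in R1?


Register state trace (swap pattern):
  MOV R1, 51  → R1 = 51
  MOV R2, 41  → R2 = 41
  MOV R5, R1  → R5 = 51  (save R1)
  MOV R1, R2  → R1 = 41  (R1 gets R2's value)
  MOV R2, R5  → R2 = 51  (R2 gets saved value)
Final: R1 = 41

41


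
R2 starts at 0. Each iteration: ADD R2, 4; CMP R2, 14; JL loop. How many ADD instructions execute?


Loop trace (R2 starts at 0, target 14, step 4):
  ADD #1: R2 = 0 + 4 = 4  → 4 < 14, loop
  ADD #2: R2 = 4 + 4 = 8  → 8 < 14, loop
  ADD #3: R2 = 8 + 4 = 12  → 12 < 14, loop
  ADD #4: R2 = 12 + 4 = 16  → 16 >= 14, exit
Total ADD instructions: 4

4


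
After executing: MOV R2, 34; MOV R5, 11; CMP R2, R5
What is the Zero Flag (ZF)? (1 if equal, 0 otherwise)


Register state trace:
  MOV R2, 34  → R2 = 34
  MOV R5, 11  → R5 = 11
  CMP R2, R5  → computes 34 - 11 = 23
  Result is nonzero, so values are not equal
ZF = 0

0


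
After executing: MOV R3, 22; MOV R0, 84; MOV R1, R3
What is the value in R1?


Register state trace:
  MOV R3, 22  → R3 = 22
  MOV R0, 84  → R0 = 84
  MOV R1, R3  → R1 = 22
Final: R1 = 22

22


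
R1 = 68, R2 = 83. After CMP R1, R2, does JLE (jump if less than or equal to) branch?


Trace:
  R1 = 68, R2 = 83
  CMP R1, R2  → compares 68 vs 83
  JLE checks: is 68 less than or equal to 83?
  68 < 83, so condition is true
Branch taken: Yes

Yes


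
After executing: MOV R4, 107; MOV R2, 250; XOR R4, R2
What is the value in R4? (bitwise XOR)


Register state trace:
  MOV R4, 107  → R4 = 107 (0b01101011)
  MOV R2, 250  → R2 = 250 (0b11111010)
  XOR R4, R2  → R4 = 107 XOR 250 = 145 (0b10010001)
Final: R4 = 145

145


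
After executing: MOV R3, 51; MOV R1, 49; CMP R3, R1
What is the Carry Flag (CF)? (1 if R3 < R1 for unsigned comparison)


Register state trace:
  MOV R3, 51  → R3 = 51
  MOV R1, 49  → R1 = 49
  CMP R3, R1  → unsigned 51 - 49: no borrow
  51 >= 49, so CF = 0
CF = 0

0


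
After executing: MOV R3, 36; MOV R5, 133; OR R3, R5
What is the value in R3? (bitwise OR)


Register state trace:
  MOV R3, 36  → R3 = 36 (0b00100100)
  MOV R5, 133  → R5 = 133 (0b10000101)
  OR R3, R5   → R3 = 36 OR 133 = 165 (0b10100101)
Final: R3 = 165

165


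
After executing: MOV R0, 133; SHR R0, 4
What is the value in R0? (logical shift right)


Register state trace:
  MOV R0, 133  → R0 = 133
  SHR R0, 4  → R0 = 133 >> 4 = 133 // 2^4 = 8
Final: R0 = 8

8


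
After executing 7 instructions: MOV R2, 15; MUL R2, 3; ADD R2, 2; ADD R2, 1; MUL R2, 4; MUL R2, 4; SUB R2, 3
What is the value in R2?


Register state trace:
  MOV R2, 15  → R2 = 15
  MUL R2, 3  → R2 = 15 * 3 = 45
  ADD R2, 2  → R2 = 45 + 2 = 47
  ADD R2, 1  → R2 = 47 + 1 = 48
  MUL R2, 4  → R2 = 48 * 4 = 192
  MUL R2, 4  → R2 = 192 * 4 = 768
  SUB R2, 3  → R2 = 768 - 3 = 765
Final: R2 = 765

765


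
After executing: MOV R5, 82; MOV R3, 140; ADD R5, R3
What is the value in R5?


Register state trace:
  MOV R5, 82  → R5 = 82
  MOV R3, 140  → R3 = 140
  ADD R5, R3  → R5 = 82 + 140 = 222
Final: R5 = 222

222


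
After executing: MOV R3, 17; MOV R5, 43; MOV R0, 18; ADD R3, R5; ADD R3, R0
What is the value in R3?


Register state trace:
  MOV R3, 17  → R3 = 17
  MOV R5, 43  → R5 = 43
  MOV R0, 18  → R0 = 18
  ADD R3, R5  → R3 = 17 + 43 = 60
  ADD R3, R0  → R3 = 60 + 18 = 78
Final: R3 = 78

78


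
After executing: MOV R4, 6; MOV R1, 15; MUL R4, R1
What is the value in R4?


Register state trace:
  MOV R4, 6  → R4 = 6
  MOV R1, 15  → R1 = 15
  MUL R4, R1  → R4 = 6 * 15 = 90
Final: R4 = 90

90


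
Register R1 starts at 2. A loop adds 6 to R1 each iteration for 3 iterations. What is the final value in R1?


Starting value: R1 = 2
  Iter 1: R1 = 2 + 6 = 8
  Iter 2: R1 = 8 + 6 = 14
  Iter 3: R1 = 14 + 6 = 20
Final: R1 = 20

20


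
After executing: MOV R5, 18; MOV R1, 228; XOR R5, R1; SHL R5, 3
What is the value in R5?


Register state trace:
  MOV R5, 18  → R5 = 18 (0b00010010)
  MOV R1, 228  → R1 = 228 (0b11100100)
  XOR R5, R1  → R5 = 18 XOR 228 = 246 (0b11110110)
  SHL R5, 3  → R5 = 246 << 3 = 1968
Final: R5 = 1968

1968


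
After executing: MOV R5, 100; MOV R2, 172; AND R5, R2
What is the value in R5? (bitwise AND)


Register state trace:
  MOV R5, 100  → R5 = 100 (0b01100100)
  MOV R2, 172  → R2 = 172 (0b10101100)
  AND R5, R2  → R5 = 100 AND 172 = 36 (0b00100100)
Final: R5 = 36

36


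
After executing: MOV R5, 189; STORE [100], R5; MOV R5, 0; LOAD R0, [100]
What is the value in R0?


Register and memory trace:
  MOV R5, 189  → R5 = 189
  STORE [100], R5  → mem[100] = 189
  MOV R5, 0  → R5 = 0
  LOAD R0, [100]  → R0 = mem[100] = 189
Final: R0 = 189

189


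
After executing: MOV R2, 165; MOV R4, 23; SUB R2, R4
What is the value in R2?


Register state trace:
  MOV R2, 165  → R2 = 165
  MOV R4, 23  → R4 = 23
  SUB R2, R4  → R2 = 165 - 23 = 142
Final: R2 = 142

142


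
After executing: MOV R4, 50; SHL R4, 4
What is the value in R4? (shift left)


Register state trace:
  MOV R4, 50  → R4 = 50
  SHL R4, 4  → R4 = 50 << 4 = 50 * 2^4 = 800
Final: R4 = 800

800


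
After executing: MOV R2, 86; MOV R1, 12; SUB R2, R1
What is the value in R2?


Register state trace:
  MOV R2, 86  → R2 = 86
  MOV R1, 12  → R1 = 12
  SUB R2, R1  → R2 = 86 - 12 = 74
Final: R2 = 74

74


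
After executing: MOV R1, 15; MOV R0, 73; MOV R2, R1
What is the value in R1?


Register state trace:
  MOV R1, 15  → R1 = 15
  MOV R0, 73  → R0 = 73
  MOV R2, R1  → R2 = 15
Final: R1 = 15

15


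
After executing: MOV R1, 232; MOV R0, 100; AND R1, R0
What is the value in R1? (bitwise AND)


Register state trace:
  MOV R1, 232  → R1 = 232 (0b11101000)
  MOV R0, 100  → R0 = 100 (0b01100100)
  AND R1, R0  → R1 = 232 AND 100 = 96 (0b01100000)
Final: R1 = 96

96


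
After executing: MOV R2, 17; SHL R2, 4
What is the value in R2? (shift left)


Register state trace:
  MOV R2, 17  → R2 = 17
  SHL R2, 4  → R2 = 17 << 4 = 17 * 2^4 = 272
Final: R2 = 272

272


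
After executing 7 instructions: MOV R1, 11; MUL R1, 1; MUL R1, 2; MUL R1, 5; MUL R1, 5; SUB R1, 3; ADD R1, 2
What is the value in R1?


Register state trace:
  MOV R1, 11  → R1 = 11
  MUL R1, 1  → R1 = 11 * 1 = 11
  MUL R1, 2  → R1 = 11 * 2 = 22
  MUL R1, 5  → R1 = 22 * 5 = 110
  MUL R1, 5  → R1 = 110 * 5 = 550
  SUB R1, 3  → R1 = 550 - 3 = 547
  ADD R1, 2  → R1 = 547 + 2 = 549
Final: R1 = 549

549


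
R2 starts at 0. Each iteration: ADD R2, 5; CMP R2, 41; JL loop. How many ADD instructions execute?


Loop trace (R2 starts at 0, target 41, step 5):
  ADD #1: R2 = 0 + 5 = 5  → 5 < 41, loop
  ADD #2: R2 = 5 + 5 = 10  → 10 < 41, loop
  ADD #3: R2 = 10 + 5 = 15  → 15 < 41, loop
  ADD #4: R2 = 15 + 5 = 20  → 20 < 41, loop
  ADD #5: R2 = 20 + 5 = 25  → 25 < 41, loop
  ADD #6: R2 = 25 + 5 = 30  → 30 < 41, loop
  ADD #7: R2 = 30 + 5 = 35  → 35 < 41, loop
  ADD #8: R2 = 35 + 5 = 40  → 40 < 41, loop
  ADD #9: R2 = 40 + 5 = 45  → 45 >= 41, exit
Total ADD instructions: 9

9


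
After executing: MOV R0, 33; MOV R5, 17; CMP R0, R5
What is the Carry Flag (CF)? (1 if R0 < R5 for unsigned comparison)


Register state trace:
  MOV R0, 33  → R0 = 33
  MOV R5, 17  → R5 = 17
  CMP R0, R5  → unsigned 33 - 17: no borrow
  33 >= 17, so CF = 0
CF = 0

0


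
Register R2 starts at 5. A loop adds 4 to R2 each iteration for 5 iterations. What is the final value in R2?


Starting value: R2 = 5
  Iter 1: R2 = 5 + 4 = 9
  Iter 2: R2 = 9 + 4 = 13
  Iter 3: R2 = 13 + 4 = 17
  Iter 4: R2 = 17 + 4 = 21
  Iter 5: R2 = 21 + 4 = 25
Final: R2 = 25

25


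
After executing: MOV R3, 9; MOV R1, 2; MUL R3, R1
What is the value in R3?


Register state trace:
  MOV R3, 9  → R3 = 9
  MOV R1, 2  → R1 = 2
  MUL R3, R1  → R3 = 9 * 2 = 18
Final: R3 = 18

18


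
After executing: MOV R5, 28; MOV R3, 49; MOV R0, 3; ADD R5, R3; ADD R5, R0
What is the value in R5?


Register state trace:
  MOV R5, 28  → R5 = 28
  MOV R3, 49  → R3 = 49
  MOV R0, 3  → R0 = 3
  ADD R5, R3  → R5 = 28 + 49 = 77
  ADD R5, R0  → R5 = 77 + 3 = 80
Final: R5 = 80

80


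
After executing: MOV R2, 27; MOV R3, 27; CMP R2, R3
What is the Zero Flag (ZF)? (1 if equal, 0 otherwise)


Register state trace:
  MOV R2, 27  → R2 = 27
  MOV R3, 27  → R3 = 27
  CMP R2, R3  → computes 27 - 27 = 0
  Result is zero, so values are equal
ZF = 1

1
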